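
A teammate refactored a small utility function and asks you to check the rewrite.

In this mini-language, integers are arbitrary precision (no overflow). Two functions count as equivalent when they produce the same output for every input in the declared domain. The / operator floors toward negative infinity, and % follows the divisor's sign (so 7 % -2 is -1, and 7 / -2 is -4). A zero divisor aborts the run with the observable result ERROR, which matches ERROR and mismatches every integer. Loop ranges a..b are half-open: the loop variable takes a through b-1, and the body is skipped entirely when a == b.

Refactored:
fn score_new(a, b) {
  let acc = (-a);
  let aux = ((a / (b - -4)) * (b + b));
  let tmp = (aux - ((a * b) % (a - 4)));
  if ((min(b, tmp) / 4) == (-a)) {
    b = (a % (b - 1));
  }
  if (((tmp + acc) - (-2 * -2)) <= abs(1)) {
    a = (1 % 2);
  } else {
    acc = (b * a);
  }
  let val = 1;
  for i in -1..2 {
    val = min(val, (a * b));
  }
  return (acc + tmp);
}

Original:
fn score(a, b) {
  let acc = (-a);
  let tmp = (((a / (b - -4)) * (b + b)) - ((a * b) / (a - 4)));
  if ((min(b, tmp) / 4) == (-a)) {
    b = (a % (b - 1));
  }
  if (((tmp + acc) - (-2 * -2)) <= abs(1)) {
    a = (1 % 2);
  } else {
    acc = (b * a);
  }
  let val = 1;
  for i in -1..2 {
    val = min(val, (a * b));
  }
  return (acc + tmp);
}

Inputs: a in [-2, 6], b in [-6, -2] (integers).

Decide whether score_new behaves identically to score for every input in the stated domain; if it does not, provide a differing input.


On input a=-2, b=-6, score returns -8 while score_new returns -10.
verdict: not equivalent; witness: a=-2, b=-6


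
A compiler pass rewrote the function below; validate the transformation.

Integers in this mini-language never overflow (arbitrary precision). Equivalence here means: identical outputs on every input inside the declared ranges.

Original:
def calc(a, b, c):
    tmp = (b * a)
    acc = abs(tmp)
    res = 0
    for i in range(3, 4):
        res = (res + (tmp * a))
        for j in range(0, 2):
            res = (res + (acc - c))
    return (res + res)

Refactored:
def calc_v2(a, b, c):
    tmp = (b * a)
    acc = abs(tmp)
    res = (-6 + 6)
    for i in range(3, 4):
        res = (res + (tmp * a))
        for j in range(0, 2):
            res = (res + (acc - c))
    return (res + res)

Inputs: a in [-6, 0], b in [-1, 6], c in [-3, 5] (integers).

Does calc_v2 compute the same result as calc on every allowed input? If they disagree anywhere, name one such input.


The two versions differ — the changes include constant usage differs; arithmetic usage differs.
As a probe, take a=-6, b=6, c=5: calc runs tmp = -36; acc = 36; res = 0; [i=3]; res = 216; [j=0]; res = 247; [j=1]; res = 278; return 556; calc_v2 runs tmp = -36; acc = 36; res = 0; [i=3]; res = 216; [j=0]; res = 247; [j=1]; res = 278; return 556; both end at 556.
Across all 504 domain points the two functions coincide.
verdict: equivalent


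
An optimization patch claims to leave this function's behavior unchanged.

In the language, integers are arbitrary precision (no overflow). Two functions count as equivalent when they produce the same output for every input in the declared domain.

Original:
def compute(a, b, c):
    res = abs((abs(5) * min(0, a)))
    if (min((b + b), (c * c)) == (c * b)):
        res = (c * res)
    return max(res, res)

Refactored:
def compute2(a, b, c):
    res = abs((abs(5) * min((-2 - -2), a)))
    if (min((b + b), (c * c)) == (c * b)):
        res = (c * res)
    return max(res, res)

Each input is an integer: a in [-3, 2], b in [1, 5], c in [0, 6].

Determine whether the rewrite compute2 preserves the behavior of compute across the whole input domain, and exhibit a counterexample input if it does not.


The two are interchangeable: arithmetic usage differs, constant usage differs, and every declared input agrees.
One worked example (a=-2, b=1, c=3) — compute: res = 10; (min((b + b), (c * c)) == (c * b)) -> false; return 10; compute2: res = 10; (min((b + b), (c * c)) == (c * b)) -> false; return 10; agreement on 10.
Checked all 210 inputs in the declared domain: the outputs agree on every one.
verdict: equivalent


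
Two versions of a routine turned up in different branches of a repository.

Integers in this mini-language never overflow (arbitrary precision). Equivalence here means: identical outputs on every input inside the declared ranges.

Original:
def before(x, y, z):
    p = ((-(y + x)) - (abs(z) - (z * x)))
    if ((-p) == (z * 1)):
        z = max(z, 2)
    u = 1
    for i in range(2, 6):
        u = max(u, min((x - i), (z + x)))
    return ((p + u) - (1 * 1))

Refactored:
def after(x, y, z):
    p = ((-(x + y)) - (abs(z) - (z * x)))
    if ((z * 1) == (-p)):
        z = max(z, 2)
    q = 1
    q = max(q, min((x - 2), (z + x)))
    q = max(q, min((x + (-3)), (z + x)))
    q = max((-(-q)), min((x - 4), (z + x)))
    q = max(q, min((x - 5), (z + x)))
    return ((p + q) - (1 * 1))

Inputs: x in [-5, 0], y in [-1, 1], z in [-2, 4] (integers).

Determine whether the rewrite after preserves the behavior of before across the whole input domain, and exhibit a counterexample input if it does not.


Reading the diff, among the changes: statement counts differ; also constant usage differs; also local variable names differ; also arithmetic usage differs; also min/max/abs usage differs; also loop structure differs.
As a probe, take x=-1, y=-1, z=-2: before runs p=2, then ((-p) == (z * 1)) is true, then z=2, then u=1, then (i=2), then u=1, then (i=3), then u=1, then (i=4), then u=1, then (i=5), then u=1, then returns 2; after runs p=2, then ((z * 1) == (-p)) is true, then z=2, then q=1, then q=1, then q=1, then q=1, then q=1, then returns 2; both end at 2.
An exhaustive pass over the 126 declared inputs shows identical outputs.
verdict: equivalent


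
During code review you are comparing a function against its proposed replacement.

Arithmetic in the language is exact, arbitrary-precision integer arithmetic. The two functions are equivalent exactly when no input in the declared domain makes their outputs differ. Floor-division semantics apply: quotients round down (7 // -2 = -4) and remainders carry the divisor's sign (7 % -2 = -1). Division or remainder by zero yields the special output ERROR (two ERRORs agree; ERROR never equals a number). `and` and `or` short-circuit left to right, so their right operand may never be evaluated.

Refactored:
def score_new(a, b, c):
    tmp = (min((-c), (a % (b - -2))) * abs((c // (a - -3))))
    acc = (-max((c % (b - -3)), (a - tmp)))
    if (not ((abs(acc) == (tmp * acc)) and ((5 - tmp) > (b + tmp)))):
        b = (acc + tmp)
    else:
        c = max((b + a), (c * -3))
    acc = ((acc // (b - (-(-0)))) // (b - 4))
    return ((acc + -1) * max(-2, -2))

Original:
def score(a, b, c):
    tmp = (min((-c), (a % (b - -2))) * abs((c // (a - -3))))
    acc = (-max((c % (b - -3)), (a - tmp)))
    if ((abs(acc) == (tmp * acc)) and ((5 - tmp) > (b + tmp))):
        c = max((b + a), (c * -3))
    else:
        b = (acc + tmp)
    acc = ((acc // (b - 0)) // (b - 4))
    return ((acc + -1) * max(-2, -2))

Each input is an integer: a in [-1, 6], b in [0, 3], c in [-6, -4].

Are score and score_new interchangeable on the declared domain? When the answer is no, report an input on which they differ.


Side by side, the visible changes include: boolean connective usage differs.
Tracing a=3, b=0, c=-6: score: tmp=1, then acc=-2, then ((abs(acc) == (tmp * acc)) and ((5 - tmp) > (b + tmp))) is false, then b=-1, then acc=-1, then returns 4 | score_new: tmp=1, then acc=-2, then (not ((abs(acc) == (tmp * acc)) and ((5 - tmp) > (b + tmp)))) is true, then b=-1, then acc=-1, then returns 4 — matching result 4.
An exhaustive pass over the 96 declared inputs shows identical outputs.
verdict: equivalent


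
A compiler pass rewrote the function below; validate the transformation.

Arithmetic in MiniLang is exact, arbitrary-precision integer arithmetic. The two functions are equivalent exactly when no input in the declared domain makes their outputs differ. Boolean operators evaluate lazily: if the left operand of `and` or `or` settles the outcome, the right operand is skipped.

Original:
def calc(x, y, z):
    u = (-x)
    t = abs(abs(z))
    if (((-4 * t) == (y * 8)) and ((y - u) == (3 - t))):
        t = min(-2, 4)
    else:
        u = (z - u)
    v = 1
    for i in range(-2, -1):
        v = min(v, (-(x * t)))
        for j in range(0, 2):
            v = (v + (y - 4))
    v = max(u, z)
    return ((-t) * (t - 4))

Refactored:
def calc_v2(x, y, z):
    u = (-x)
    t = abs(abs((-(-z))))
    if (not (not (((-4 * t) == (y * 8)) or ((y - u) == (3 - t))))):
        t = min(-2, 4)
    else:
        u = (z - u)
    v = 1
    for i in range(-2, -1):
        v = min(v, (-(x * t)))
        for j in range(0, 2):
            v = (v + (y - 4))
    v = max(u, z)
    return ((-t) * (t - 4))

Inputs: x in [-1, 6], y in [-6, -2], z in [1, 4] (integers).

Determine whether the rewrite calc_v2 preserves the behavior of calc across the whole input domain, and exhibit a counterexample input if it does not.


There is a counterexample at x=-1, y=-2, z=4: 0 on one side, -12 on the other.
calc: u := 1 | t := 4 | (((-4 * t) == (y * 8)) and ((y - u) == (3 - t))): false | u := 3 | v := 1 | iter i=-2: | v := 1 | iter j=0: | v := -5 | iter j=1: | v := -11 | v := 4 | result 0
calc_v2: u := 1 | t := 4 | (not (not (((-4 * t) == (y * 8)) or ((y - u) == (3 - t))))): true | t := -2 | v := 1 | iter i=-2: | v := -2 | iter j=0: | v := -8 | iter j=1: | v := -14 | v := 4 | result -12
verdict: not equivalent; witness: x=-1, y=-2, z=4


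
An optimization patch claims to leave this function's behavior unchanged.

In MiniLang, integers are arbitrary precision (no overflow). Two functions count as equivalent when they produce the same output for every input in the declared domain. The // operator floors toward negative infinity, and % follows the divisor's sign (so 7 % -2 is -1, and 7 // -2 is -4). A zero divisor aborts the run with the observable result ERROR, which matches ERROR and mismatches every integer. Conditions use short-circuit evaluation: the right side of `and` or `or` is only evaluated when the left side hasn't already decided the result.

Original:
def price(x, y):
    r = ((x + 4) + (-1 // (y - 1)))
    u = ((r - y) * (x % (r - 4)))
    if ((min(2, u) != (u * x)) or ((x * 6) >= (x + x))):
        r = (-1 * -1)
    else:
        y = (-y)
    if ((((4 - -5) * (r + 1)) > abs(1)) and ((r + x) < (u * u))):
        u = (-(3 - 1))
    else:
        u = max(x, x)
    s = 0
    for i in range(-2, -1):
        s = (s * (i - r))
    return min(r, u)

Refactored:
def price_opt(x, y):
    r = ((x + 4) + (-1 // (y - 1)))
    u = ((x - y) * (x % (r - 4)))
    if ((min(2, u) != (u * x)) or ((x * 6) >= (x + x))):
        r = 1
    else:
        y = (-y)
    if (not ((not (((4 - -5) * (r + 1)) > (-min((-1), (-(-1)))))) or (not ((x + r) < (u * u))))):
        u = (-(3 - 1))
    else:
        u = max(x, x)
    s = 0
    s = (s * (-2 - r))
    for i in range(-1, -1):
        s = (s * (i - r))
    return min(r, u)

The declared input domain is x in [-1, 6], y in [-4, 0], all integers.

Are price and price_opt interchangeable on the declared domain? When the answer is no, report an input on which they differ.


Run the pair on x=1, y=0.
price: r := 6 | u := 6 | ((min(2, u) != (u * x)) or ((x * 6) >= (x + x))): true | r := 1 | ((((4 - -5) * (r + 1)) > abs(1)) and ((r + x) < (u * u))): true | u := -2 | s := 0 | iter i=-2: | s := 0 | result -2
price_opt: r := 6 | u := 1 | ((min(2, u) != (u * x)) or ((x * 6) >= (x + x))): true | r := 1 | (not ((not (((4 - -5) * (r + 1)) > (-min((-1), (-(-1)))))) or (not ((x + r) < (u * u))))): false | u := 1 | s := 0 | s := 0 | loop over i: empty range | result 1
-2 against 1: the behavior changed.
verdict: not equivalent; witness: x=1, y=0


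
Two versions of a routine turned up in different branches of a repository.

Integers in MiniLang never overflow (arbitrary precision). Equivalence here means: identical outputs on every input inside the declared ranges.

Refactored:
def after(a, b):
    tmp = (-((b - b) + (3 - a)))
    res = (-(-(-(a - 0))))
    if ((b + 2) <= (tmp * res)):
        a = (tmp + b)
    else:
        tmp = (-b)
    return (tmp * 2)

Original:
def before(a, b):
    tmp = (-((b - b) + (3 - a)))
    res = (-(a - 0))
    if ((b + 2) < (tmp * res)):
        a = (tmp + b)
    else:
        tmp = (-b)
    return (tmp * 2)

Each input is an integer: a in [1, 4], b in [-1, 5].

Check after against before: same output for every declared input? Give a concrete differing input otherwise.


Run the pair on a=1, b=0.
before: tmp=-2, then res=-1, then ((b + 2) < (tmp * res)) is false, then tmp=0, then returns 0
after: tmp=-2, then res=-1, then ((b + 2) <= (tmp * res)) is true, then a=-2, then returns -4
0 vs -4 — the two versions disagree here.
verdict: not equivalent; witness: a=1, b=0


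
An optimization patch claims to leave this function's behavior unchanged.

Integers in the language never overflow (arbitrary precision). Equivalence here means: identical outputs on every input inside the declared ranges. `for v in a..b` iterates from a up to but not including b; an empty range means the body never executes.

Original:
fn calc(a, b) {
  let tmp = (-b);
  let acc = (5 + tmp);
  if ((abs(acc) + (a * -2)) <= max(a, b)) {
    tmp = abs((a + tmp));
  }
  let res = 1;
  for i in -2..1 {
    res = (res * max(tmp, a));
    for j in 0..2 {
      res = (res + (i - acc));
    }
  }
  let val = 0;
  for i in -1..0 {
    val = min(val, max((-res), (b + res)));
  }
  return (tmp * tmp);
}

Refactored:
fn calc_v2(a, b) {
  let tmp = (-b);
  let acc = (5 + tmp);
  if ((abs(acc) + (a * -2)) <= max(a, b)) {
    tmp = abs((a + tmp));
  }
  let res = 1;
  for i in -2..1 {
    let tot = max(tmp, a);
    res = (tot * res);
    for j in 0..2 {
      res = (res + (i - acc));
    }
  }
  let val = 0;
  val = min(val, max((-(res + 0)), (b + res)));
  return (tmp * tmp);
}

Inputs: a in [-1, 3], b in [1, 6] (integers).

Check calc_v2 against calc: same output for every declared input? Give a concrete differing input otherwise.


Although local variable names differ; also constant usage differs; also arithmetic usage differs; also loop structure differs, 30/30 inputs agree.
verdict: equivalent


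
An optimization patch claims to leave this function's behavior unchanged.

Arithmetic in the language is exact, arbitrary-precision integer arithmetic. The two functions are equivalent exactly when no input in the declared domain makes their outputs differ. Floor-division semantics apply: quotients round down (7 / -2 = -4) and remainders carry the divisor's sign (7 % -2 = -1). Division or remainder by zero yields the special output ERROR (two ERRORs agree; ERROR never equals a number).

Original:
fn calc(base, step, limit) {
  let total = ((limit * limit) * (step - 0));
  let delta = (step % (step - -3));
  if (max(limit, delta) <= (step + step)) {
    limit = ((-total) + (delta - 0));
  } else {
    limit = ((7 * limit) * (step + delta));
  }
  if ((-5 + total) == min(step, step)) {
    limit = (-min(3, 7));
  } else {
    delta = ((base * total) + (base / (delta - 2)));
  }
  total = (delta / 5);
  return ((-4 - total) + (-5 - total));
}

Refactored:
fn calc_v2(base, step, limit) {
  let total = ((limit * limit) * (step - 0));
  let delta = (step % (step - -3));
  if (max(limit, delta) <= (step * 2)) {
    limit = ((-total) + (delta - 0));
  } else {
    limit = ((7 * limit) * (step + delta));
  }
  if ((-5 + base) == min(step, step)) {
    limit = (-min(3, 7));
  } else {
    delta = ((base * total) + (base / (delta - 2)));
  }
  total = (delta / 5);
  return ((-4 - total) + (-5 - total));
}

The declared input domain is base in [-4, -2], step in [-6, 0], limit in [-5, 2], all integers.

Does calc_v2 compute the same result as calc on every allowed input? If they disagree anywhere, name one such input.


Input base=-4, step=-5, limit=0: -7 from calc versus -9 from calc_v2.
verdict: not equivalent; witness: base=-4, step=-5, limit=0


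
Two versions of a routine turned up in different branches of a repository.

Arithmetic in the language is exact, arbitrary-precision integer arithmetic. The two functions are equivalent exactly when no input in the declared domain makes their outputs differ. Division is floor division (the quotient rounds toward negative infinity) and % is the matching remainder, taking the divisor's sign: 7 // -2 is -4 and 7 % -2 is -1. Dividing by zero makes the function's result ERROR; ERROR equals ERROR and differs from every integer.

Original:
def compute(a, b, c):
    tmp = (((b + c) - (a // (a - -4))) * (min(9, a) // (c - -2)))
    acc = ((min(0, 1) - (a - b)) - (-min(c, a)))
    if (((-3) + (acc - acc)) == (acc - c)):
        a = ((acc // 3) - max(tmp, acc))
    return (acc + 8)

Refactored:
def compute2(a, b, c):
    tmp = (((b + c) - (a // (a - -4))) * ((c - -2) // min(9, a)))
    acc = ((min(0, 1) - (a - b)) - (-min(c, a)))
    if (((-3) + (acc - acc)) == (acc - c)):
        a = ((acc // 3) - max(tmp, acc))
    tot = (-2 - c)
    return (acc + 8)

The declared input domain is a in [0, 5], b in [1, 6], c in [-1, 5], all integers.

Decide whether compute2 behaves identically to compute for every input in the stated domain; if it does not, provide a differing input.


Evaluate both at a=0, b=1, c=-1.
compute: tmp := 0 | acc := 0 | (((-3) + (acc - acc)) == (acc - c)): false | result 8
compute2: divide-by-zero, output ERROR
8 against ERROR: the behavior changed.
verdict: not equivalent; witness: a=0, b=1, c=-1


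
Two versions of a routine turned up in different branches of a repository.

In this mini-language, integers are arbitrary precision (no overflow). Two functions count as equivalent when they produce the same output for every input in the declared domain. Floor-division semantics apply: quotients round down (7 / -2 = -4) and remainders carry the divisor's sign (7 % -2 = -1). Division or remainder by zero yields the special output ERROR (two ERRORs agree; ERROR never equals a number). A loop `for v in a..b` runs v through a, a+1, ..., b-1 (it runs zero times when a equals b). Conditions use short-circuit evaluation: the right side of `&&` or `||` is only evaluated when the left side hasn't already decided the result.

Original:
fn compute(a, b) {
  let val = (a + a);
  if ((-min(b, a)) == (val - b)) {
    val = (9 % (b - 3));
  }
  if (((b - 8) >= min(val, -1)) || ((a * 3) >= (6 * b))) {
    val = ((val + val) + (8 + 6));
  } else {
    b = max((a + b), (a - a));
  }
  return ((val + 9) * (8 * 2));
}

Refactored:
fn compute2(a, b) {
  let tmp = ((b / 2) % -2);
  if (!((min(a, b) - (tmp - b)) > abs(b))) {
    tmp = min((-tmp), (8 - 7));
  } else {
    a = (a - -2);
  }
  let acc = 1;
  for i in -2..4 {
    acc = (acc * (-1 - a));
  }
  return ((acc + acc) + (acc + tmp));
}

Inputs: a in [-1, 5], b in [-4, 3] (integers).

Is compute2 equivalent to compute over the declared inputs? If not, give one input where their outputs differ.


There is a counterexample at a=-1, b=-4: 304 on one side, 0 on the other.
compute: val becomes -2; next ((-min(b, a)) == (val - b)) evaluates to false; next (((b - 8) >= min(val, -1)) || ((a * 3) >= (6 * b))) evaluates to true; next val becomes 10; next final value 304
compute2: tmp becomes 0; next (!((min(a, b) - (tmp - b)) > abs(b))) evaluates to true; next tmp becomes 0; next acc becomes 1; next at i=-2:; next acc becomes 0; next at i=-1:; next acc becomes 0; next at i=0:; next acc becomes 0; next at i=1:; next acc becomes 0; next at i=2:; next acc becomes 0; next at i=3:; next acc becomes 0; next final value 0
verdict: not equivalent; witness: a=-1, b=-4


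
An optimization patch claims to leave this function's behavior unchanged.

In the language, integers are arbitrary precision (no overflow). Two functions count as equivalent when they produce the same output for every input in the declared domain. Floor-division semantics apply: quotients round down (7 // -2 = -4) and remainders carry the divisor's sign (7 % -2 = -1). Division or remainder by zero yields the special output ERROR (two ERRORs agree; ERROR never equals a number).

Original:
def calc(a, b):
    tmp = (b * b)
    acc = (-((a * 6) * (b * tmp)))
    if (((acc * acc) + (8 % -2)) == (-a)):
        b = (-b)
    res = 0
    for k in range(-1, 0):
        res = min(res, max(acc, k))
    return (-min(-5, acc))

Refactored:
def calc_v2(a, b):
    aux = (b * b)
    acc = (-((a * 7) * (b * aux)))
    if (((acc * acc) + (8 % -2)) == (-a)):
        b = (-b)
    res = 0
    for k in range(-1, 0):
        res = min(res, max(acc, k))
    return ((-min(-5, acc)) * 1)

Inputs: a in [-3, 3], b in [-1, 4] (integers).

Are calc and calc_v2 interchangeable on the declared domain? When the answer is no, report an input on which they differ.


Input a=-3, b=-1: 18 from calc versus 21 from calc_v2.
verdict: not equivalent; witness: a=-3, b=-1


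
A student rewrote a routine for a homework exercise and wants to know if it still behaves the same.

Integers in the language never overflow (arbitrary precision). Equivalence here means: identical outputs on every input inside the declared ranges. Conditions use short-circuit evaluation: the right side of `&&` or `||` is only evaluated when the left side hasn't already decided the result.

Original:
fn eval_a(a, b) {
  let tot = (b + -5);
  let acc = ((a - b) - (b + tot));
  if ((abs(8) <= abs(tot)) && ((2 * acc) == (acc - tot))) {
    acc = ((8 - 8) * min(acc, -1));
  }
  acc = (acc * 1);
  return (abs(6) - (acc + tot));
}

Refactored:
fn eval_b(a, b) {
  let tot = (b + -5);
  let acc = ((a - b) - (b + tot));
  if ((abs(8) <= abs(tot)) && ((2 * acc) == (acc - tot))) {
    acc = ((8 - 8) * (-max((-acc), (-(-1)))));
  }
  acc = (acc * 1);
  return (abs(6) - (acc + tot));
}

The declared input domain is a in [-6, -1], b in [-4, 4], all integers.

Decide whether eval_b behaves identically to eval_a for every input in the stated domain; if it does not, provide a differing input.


Behavior is preserved: although min/max/abs usage differs, the outputs never diverge.
As a probe, take a=-2, b=3: eval_a runs tot := -2 | acc := -6 | ((abs(8) <= abs(tot)) && ((2 * acc) == (acc - tot))): false | acc := -6 | result 14; eval_b runs tot := -2 | acc := -6 | ((abs(8) <= abs(tot)) && ((2 * acc) == (acc - tot))): false | acc := -6 | result 14; both end at 14.
Across all 54 domain points the two functions coincide.
verdict: equivalent


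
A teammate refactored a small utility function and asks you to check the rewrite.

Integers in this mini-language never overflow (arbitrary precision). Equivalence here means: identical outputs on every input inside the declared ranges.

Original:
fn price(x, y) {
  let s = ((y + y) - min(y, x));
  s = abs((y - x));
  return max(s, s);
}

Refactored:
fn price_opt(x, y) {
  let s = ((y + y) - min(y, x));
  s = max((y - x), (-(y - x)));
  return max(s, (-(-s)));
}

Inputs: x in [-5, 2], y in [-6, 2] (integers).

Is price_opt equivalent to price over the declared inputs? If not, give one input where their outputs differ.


Comparing the listings, the differences include: arithmetic usage differs, min/max/abs usage differs.
One worked example (x=2, y=-4) — price: s := -4 | s := 6 | result 6; price_opt: s := -4 | s := 6 | result 6; agreement on 6.
Sweeping the whole domain (72 inputs) finds no disagreement.
verdict: equivalent


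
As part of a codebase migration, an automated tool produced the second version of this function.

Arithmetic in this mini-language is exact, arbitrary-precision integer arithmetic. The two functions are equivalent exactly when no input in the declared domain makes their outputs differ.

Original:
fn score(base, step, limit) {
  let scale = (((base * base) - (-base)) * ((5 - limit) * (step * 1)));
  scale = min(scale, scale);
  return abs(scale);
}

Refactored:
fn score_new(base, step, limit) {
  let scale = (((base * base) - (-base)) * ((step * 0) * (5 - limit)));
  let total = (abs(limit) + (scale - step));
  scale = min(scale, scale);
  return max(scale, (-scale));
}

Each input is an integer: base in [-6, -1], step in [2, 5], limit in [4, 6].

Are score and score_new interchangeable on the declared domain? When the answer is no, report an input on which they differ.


At base=-6, step=2, limit=4: score gives 60, score_new gives 0.
verdict: not equivalent; witness: base=-6, step=2, limit=4


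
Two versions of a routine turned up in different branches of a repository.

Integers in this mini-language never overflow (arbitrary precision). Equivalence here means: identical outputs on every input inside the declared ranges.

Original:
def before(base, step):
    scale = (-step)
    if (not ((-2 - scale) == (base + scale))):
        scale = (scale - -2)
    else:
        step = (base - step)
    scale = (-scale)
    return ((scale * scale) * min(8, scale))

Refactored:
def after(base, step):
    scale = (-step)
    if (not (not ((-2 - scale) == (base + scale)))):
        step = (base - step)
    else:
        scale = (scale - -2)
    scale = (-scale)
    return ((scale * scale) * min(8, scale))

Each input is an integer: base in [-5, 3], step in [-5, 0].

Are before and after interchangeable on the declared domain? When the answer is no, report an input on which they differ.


Comparing the listings, the differences include: boolean connective usage differs.
As a probe, take base=0, step=-1: before runs scale := 1 | (not ((-2 - scale) == (base + scale))): true | scale := 3 | scale := -3 | result -27; after runs scale := 1 | (not (not ((-2 - scale) == (base + scale)))): false | scale := 3 | scale := -3 | result -27; both end at -27.
Across all 54 domain points the two functions coincide.
verdict: equivalent


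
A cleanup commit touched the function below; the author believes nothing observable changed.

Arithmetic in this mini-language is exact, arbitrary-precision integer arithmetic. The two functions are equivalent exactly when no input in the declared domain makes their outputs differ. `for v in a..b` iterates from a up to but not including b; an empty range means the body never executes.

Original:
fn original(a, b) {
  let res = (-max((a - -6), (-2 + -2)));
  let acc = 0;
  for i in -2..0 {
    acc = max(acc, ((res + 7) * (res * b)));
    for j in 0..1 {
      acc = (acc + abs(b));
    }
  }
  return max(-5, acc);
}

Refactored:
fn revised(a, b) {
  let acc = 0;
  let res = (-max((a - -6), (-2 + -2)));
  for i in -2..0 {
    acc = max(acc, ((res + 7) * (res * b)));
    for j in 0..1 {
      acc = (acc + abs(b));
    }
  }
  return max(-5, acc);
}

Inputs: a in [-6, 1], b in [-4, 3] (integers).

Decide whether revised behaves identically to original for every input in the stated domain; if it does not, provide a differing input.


Although same computation, different form, 64/64 inputs agree.
verdict: equivalent


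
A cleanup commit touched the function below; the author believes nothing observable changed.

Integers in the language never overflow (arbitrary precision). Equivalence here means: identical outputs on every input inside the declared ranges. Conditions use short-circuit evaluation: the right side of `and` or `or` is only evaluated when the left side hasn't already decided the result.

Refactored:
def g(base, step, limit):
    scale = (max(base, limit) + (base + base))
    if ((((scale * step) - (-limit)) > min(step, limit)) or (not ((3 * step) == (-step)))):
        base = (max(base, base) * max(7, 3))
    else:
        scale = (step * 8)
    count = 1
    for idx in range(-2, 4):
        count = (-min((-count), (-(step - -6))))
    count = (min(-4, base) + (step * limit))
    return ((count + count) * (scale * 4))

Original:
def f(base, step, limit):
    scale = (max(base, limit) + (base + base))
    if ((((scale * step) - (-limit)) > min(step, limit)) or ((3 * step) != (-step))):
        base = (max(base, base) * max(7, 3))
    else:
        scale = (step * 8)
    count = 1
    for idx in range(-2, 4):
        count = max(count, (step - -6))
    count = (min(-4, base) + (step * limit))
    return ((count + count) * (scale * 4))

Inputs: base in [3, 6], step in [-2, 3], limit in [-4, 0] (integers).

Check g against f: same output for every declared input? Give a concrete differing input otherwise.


Reading the diff, among the changes: comparison usage differs, plus min/max/abs usage differs, plus boolean connective usage differs.
Spot check at base=4, step=0, limit=-2 — f: scale = 12; ((((scale * step) - (-limit)) > min(step, limit)) or ((3 * step) != (-step))) -> false; scale = 0; count = 1; [idx=-2]; count = 6; [idx=-1]; count = 6; [idx=0]; count = 6; [idx=1]; count = 6; [idx=2]; count = 6; [idx=3]; count = 6; count = -4; return 0. g: scale = 12; ((((scale * step) - (-limit)) > min(step, limit)) or (not ((3 * step) == (-step)))) -> false; scale = 0; count = 1; [idx=-2]; count = 6; [idx=-1]; count = 6; [idx=0]; count = 6; [idx=1]; count = 6; [idx=2]; count = 6; [idx=3]; count = 6; count = -4; return 0. Both give 0.
An exhaustive pass over the 120 declared inputs shows identical outputs.
verdict: equivalent


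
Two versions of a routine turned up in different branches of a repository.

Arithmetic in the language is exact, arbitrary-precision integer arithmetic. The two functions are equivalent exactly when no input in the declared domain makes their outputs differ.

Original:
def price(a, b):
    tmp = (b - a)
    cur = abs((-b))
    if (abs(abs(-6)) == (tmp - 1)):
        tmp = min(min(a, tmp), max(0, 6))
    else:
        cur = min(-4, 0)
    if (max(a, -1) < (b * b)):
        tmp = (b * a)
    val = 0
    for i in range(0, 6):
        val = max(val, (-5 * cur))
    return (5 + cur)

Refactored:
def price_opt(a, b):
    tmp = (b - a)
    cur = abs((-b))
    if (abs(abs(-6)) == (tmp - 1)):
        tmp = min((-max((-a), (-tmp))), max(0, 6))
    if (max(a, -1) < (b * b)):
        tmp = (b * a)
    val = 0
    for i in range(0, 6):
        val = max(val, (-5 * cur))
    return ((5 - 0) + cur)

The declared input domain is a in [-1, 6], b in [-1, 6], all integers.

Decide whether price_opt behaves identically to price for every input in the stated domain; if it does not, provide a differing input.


Run the pair on a=-1, b=-1.
price: tmp becomes 0; next cur becomes 1; next (abs(abs(-6)) == (tmp - 1)) evaluates to false; next cur becomes -4; next (max(a, -1) < (b * b)) evaluates to true; next tmp becomes 1; next val becomes 0; next at i=0:; next val becomes 20; next at i=1:; next val becomes 20; next at i=2:; next val becomes 20; next at i=3:; next val becomes 20; next at i=4:; next val becomes 20; next at i=5:; next val becomes 20; next final value 1
price_opt: tmp becomes 0; next cur becomes 1; next (abs(abs(-6)) == (tmp - 1)) evaluates to false; next (max(a, -1) < (b * b)) evaluates to true; next tmp becomes 1; next val becomes 0; next at i=0:; next val becomes 0; next at i=1:; next val becomes 0; next at i=2:; next val becomes 0; next at i=3:; next val becomes 0; next at i=4:; next val becomes 0; next at i=5:; next val becomes 0; next final value 6
1 vs 6 — the two versions disagree here.
verdict: not equivalent; witness: a=-1, b=-1


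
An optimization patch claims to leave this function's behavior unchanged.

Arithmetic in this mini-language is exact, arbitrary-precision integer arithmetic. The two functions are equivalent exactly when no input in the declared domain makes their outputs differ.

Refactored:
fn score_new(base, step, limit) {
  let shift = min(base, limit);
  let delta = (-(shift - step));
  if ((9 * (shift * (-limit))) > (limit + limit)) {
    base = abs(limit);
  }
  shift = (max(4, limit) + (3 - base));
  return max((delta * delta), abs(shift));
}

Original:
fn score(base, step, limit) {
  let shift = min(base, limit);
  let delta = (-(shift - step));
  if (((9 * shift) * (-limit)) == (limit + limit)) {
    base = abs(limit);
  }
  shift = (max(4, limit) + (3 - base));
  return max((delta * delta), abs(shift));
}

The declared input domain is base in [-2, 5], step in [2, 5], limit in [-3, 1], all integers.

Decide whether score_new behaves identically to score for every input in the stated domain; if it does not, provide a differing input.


base=1, step=2, limit=0 yields 7 from score but 6 from score_new.
verdict: not equivalent; witness: base=1, step=2, limit=0


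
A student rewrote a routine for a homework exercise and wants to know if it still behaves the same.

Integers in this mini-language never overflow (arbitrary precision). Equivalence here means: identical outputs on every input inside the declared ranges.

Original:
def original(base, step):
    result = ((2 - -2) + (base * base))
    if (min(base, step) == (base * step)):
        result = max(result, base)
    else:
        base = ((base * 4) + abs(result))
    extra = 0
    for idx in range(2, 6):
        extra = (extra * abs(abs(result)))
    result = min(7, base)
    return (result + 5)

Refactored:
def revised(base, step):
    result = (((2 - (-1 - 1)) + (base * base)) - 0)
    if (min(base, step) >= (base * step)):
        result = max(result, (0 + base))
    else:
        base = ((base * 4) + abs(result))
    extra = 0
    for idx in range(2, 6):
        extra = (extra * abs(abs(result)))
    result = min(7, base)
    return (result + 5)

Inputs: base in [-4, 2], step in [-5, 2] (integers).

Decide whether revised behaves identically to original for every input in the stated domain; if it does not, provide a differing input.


Not equivalent: base=-4, step=2 separates them (9 vs 1).
original: result becomes 20; next (min(base, step) == (base * step)) evaluates to false; next base becomes 4; next extra becomes 0; next at idx=2:; next extra becomes 0; next at idx=3:; next extra becomes 0; next at idx=4:; next extra becomes 0; next at idx=5:; next extra becomes 0; next result becomes 4; next final value 9
revised: result becomes 20; next (min(base, step) >= (base * step)) evaluates to true; next result becomes 20; next extra becomes 0; next at idx=2:; next extra becomes 0; next at idx=3:; next extra becomes 0; next at idx=4:; next extra becomes 0; next at idx=5:; next extra becomes 0; next result becomes -4; next final value 1
verdict: not equivalent; witness: base=-4, step=2


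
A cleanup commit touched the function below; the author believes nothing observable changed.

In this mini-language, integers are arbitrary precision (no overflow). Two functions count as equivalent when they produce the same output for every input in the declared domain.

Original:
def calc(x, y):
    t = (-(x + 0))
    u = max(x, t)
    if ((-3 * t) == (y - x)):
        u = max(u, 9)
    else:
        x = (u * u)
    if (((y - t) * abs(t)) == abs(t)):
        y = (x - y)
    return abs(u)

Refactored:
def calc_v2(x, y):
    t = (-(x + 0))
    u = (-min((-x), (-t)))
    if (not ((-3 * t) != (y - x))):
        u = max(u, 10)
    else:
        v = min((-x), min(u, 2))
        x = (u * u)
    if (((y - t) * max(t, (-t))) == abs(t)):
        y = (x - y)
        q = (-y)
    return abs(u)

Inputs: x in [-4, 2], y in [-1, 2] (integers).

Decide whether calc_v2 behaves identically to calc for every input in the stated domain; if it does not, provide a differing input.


The rewrite breaks on x=0, y=0, where the results are 9 and 10.
calc: t = 0; u = 0; ((-3 * t) == (y - x)) -> true; u = 9; (((y - t) * abs(t)) == abs(t)) -> true; y = 0; return 9
calc_v2: t = 0; u = 0; (not ((-3 * t) != (y - x))) -> true; u = 10; (((y - t) * max(t, (-t))) == abs(t)) -> true; y = 0; q = 0; return 10
verdict: not equivalent; witness: x=0, y=0


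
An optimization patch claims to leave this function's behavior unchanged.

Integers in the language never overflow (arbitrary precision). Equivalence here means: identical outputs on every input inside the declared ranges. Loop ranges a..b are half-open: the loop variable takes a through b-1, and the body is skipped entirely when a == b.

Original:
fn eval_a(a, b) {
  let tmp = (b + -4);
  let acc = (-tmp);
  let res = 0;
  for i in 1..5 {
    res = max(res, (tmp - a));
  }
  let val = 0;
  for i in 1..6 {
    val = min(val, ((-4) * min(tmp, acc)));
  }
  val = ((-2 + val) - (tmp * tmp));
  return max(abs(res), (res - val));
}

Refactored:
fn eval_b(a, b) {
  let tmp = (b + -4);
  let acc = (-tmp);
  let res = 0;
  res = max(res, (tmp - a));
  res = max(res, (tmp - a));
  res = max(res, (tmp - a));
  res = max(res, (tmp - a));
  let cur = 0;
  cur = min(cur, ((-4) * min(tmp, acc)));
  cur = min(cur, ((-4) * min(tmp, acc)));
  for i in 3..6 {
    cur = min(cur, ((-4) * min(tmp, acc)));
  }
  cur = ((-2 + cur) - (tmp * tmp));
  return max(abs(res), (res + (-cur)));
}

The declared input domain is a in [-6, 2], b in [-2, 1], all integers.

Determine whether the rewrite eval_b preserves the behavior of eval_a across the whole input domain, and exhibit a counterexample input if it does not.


This is a faithful refactor — local variable names differ; min/max/abs usage differs; arithmetic usage differs; loop structure differs; constant usage differs; statement counts differ, but the computed results match everywhere.
As a probe, take a=2, b=1: eval_a runs tmp := -3 | acc := 3 | res := 0 | iter i=1: | res := 0 | iter i=2: | res := 0 | iter i=3: | res := 0 | iter i=4: | res := 0 | val := 0 | iter i=1: | val := 0 | iter i=2: | val := 0 | iter i=3: | val := 0 | iter i=4: | val := 0 | iter i=5: | val := 0 | val := -11 | result 11; eval_b runs tmp := -3 | acc := 3 | res := 0 | res := 0 | res := 0 | res := 0 | res := 0 | cur := 0 | cur := 0 | cur := 0 | iter i=3: | cur := 0 | iter i=4: | cur := 0 | iter i=5: | cur := 0 | cur := -11 | result 11; both end at 11.
Checked all 36 inputs in the declared domain: the outputs agree on every one.
verdict: equivalent


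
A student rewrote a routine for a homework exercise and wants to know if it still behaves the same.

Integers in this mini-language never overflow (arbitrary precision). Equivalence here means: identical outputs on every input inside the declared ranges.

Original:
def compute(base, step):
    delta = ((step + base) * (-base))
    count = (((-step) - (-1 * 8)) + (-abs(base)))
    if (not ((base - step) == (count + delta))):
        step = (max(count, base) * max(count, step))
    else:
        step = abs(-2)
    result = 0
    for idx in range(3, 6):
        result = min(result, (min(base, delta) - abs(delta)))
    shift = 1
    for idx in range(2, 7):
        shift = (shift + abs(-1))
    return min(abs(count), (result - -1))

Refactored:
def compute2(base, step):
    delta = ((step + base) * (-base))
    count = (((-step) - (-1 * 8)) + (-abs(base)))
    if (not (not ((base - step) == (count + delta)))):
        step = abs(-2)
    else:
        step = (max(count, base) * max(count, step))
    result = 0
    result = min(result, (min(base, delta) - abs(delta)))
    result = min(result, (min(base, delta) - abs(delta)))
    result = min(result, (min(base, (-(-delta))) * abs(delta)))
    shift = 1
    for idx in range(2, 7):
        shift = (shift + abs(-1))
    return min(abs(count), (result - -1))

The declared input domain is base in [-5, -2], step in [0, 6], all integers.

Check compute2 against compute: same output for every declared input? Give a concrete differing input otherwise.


On input base=-5, step=0, compute returns -49 while compute2 returns -624.
verdict: not equivalent; witness: base=-5, step=0


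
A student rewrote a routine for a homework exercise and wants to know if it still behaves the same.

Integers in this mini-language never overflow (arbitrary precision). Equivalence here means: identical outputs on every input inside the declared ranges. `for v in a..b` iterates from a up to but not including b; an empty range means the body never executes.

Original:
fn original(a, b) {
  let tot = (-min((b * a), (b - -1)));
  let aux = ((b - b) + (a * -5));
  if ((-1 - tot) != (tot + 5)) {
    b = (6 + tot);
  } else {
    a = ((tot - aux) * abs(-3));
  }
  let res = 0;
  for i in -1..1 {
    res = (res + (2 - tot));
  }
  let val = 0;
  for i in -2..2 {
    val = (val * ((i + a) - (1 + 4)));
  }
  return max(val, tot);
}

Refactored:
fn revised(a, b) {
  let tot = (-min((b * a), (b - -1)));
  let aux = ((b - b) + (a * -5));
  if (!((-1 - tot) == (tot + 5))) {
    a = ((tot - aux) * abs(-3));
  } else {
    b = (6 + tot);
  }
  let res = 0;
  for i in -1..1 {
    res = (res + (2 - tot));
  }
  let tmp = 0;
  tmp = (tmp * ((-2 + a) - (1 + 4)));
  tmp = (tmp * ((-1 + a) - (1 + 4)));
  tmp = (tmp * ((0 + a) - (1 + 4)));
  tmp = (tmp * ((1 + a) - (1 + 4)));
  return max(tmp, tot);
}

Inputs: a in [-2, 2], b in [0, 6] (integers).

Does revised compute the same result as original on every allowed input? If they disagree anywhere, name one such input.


Although `((-1 - tot) != (tot + 5))` became `((-1 - tot) == (tot + 5))`, no input in the stated domain can expose it; all 35 inputs agree.
verdict: equivalent
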